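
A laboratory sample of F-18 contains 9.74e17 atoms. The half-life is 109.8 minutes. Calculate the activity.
A = λN = 6.149e15 decays/minute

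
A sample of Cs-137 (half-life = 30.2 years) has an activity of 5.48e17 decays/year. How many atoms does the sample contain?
N = A/λ = 2.388e19 atoms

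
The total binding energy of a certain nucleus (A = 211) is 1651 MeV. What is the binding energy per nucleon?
B.E./A = 1651/211 = 7.825 MeV/nucleon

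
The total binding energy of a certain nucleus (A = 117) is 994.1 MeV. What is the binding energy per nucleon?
B.E./A = 994.1/117 = 8.497 MeV/nucleon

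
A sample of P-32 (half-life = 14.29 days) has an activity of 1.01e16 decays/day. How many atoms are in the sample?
N = A/λ = 2.082e17 atoms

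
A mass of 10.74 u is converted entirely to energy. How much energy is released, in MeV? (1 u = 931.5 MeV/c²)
E = mc² = 10000 MeV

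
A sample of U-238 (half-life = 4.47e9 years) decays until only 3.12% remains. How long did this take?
t = t½ × log₂(N₀/N) = 2.236e10 years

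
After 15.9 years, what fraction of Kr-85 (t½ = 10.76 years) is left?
N/N₀ = (1/2)^(t/t½) = 0.3591 = 35.9%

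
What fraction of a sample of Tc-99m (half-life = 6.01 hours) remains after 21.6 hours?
N/N₀ = (1/2)^(t/t½) = 0.08281 = 8.28%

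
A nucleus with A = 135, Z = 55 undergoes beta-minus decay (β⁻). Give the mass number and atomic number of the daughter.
Daughter: A = 135, Z = 56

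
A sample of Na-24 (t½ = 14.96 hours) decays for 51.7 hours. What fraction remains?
N/N₀ = (1/2)^(t/t½) = 0.09113 = 9.11%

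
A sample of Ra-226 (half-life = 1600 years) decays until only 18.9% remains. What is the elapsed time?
t = t½ × log₂(N₀/N) = 3846 years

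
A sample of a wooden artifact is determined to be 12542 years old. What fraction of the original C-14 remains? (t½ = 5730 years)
N/N₀ = (1/2)^(t/t½) = 0.2193 = 21.9%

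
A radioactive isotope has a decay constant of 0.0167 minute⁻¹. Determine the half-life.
t½ = ln(2)/λ = 41.51 minutes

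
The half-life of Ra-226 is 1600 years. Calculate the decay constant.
λ = ln(2)/t½ = 4.332e-4 year⁻¹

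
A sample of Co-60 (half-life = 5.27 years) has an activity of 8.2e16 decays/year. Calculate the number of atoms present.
N = A/λ = 6.234e17 atoms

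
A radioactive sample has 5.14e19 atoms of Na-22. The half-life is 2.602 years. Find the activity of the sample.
A = λN = 1.369e19 decays/year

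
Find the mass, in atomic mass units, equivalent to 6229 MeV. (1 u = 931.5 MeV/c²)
m = E/c² = 6.687 u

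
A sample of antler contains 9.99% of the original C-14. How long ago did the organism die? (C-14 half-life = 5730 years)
Age = t½ × log₂(1/ratio) = 19040 years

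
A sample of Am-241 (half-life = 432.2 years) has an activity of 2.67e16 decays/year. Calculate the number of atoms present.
N = A/λ = 1.665e19 atoms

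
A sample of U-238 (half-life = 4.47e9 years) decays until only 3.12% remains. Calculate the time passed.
t = t½ × log₂(N₀/N) = 2.236e10 years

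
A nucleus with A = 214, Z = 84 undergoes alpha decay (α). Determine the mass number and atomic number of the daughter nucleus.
Daughter: A = 210, Z = 82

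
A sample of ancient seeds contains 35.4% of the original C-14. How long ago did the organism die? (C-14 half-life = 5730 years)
Age = t½ × log₂(1/ratio) = 8585 years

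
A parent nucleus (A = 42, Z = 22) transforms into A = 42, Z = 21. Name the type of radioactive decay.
ΔA = 0, ΔZ = -1 ⇒ beta-plus decay (β⁺) or electron capture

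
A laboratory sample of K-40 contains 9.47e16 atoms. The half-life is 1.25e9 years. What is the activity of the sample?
A = λN = 5.251e7 decays/year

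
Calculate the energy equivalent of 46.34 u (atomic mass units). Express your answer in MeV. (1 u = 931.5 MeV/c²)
E = mc² = 43170 MeV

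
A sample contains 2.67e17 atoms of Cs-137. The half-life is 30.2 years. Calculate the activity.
A = λN = 6.128e15 decays/year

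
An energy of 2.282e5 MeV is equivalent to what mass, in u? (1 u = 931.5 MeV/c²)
m = E/c² = 245 u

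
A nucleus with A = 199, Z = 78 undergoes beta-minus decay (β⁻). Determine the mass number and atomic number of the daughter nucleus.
Daughter: A = 199, Z = 79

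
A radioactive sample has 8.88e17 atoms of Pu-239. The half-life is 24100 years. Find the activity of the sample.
A = λN = 2.554e13 decays/year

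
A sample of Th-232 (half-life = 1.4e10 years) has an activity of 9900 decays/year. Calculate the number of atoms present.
N = A/λ = 2e14 atoms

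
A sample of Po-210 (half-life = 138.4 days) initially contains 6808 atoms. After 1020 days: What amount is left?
N = N₀(1/2)^(t/t½) = 41.16 atoms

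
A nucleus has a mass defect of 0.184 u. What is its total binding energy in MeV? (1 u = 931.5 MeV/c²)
B.E. = Δm × 931.5 = 171.4 MeV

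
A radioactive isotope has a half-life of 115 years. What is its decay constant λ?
λ = ln(2)/t½ = 0.006027 year⁻¹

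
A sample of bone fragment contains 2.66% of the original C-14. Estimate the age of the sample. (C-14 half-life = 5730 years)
Age = t½ × log₂(1/ratio) = 29980 years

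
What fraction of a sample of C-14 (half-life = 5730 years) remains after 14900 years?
N/N₀ = (1/2)^(t/t½) = 0.1649 = 16.5%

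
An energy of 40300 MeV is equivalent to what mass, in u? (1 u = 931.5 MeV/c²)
m = E/c² = 43.26 u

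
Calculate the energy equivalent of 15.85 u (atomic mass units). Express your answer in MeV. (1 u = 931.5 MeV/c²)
E = mc² = 14760 MeV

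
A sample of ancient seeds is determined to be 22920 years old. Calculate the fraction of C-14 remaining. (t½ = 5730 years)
N/N₀ = (1/2)^(t/t½) = 0.0625 = 6.25%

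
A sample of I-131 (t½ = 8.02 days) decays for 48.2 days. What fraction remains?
N/N₀ = (1/2)^(t/t½) = 0.01552 = 1.55%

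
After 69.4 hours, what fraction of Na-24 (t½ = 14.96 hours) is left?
N/N₀ = (1/2)^(t/t½) = 0.04013 = 4.01%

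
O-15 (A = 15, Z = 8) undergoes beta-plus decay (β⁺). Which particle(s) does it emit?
β⁺: positron (e⁺) + neutrino (νₑ)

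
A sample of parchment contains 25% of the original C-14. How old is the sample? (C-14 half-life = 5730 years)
Age = t½ × log₂(1/ratio) = 11460 years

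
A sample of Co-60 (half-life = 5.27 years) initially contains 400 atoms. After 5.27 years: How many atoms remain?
N = N₀(1/2)^(t/t½) = 200 atoms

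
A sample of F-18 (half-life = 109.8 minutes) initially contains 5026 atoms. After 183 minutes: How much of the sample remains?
N = N₀(1/2)^(t/t½) = 1583 atoms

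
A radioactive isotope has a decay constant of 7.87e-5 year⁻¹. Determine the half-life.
t½ = ln(2)/λ = 8807 years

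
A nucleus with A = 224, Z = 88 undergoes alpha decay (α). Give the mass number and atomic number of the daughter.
Daughter: A = 220, Z = 86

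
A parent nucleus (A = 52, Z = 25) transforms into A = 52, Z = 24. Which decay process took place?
ΔA = 0, ΔZ = -1 ⇒ beta-plus decay (β⁺) or electron capture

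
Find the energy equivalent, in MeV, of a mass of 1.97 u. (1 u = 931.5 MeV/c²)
E = mc² = 1835 MeV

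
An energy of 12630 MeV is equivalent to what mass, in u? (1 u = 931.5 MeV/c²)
m = E/c² = 13.56 u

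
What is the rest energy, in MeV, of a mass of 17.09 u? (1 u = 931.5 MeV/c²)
E = mc² = 15920 MeV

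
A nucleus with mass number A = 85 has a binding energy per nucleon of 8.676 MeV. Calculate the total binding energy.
B.E. = 8.676 × 85 = 737.5 MeV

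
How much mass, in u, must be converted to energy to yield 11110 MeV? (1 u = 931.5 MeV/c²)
m = E/c² = 11.93 u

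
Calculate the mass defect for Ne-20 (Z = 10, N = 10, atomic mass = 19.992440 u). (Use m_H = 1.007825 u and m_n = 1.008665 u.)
Δm = Z·m_H + N·m_n − M = 0.1725 u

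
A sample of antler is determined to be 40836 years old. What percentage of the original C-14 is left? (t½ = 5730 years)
N/N₀ = (1/2)^(t/t½) = 0.007156 = 0.716%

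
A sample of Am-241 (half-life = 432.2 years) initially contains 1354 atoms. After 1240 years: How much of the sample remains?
N = N₀(1/2)^(t/t½) = 185.3 atoms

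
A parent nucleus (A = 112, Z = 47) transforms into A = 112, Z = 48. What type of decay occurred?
ΔA = 0, ΔZ = +1 ⇒ beta-minus decay (β⁻)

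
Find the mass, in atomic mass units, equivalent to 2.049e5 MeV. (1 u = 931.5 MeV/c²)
m = E/c² = 220 u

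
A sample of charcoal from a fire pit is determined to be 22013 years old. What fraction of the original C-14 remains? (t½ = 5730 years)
N/N₀ = (1/2)^(t/t½) = 0.06975 = 6.97%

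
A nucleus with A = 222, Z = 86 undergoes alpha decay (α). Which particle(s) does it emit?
α particle = ⁴₂He (2 protons + 2 neutrons)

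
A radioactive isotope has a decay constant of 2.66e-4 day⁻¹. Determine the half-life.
t½ = ln(2)/λ = 2606 days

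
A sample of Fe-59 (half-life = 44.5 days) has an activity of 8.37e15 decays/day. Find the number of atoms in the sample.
N = A/λ = 5.374e17 atoms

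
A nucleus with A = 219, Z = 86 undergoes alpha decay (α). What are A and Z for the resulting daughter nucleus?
Daughter: A = 215, Z = 84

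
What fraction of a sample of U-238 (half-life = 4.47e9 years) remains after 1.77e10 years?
N/N₀ = (1/2)^(t/t½) = 0.06427 = 6.43%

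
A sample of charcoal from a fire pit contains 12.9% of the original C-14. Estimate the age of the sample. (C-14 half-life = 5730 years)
Age = t½ × log₂(1/ratio) = 16930 years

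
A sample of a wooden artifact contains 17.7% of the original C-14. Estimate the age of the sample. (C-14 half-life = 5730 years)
Age = t½ × log₂(1/ratio) = 14310 years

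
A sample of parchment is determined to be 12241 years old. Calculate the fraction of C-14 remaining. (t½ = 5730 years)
N/N₀ = (1/2)^(t/t½) = 0.2275 = 22.7%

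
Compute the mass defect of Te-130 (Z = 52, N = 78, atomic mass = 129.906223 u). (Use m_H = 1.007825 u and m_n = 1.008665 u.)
Δm = Z·m_H + N·m_n − M = 1.177 u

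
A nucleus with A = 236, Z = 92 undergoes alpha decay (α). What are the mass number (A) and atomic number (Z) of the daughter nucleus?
Daughter: A = 232, Z = 90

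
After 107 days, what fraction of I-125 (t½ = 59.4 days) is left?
N/N₀ = (1/2)^(t/t½) = 0.2869 = 28.7%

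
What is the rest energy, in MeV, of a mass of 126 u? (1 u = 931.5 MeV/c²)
E = mc² = 1.174e5 MeV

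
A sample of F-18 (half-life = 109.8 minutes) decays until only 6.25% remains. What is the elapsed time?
t = t½ × log₂(N₀/N) = 439.2 minutes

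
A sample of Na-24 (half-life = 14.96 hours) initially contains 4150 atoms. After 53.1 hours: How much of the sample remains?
N = N₀(1/2)^(t/t½) = 354.4 atoms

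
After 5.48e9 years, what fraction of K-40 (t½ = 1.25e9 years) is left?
N/N₀ = (1/2)^(t/t½) = 0.04789 = 4.79%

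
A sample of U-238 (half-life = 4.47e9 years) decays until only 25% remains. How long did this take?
t = t½ × log₂(N₀/N) = 8.94e9 years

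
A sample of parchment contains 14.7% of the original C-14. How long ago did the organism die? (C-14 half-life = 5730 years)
Age = t½ × log₂(1/ratio) = 15850 years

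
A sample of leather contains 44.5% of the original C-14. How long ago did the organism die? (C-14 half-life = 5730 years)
Age = t½ × log₂(1/ratio) = 6693 years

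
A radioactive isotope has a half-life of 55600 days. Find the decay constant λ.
λ = ln(2)/t½ = 1.247e-5 day⁻¹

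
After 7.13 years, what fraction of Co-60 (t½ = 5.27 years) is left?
N/N₀ = (1/2)^(t/t½) = 0.3915 = 39.1%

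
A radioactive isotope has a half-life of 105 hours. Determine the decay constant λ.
λ = ln(2)/t½ = 0.006601 hour⁻¹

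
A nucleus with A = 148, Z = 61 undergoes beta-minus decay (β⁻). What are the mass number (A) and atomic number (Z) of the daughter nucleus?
Daughter: A = 148, Z = 62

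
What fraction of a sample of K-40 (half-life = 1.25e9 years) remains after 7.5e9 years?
N/N₀ = (1/2)^(t/t½) = 0.01562 = 1.56%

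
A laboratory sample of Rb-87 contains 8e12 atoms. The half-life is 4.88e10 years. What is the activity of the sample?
A = λN = 113.6 decays/year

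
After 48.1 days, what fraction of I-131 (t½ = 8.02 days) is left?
N/N₀ = (1/2)^(t/t½) = 0.01565 = 1.57%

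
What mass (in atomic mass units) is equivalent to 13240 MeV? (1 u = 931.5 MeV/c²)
m = E/c² = 14.21 u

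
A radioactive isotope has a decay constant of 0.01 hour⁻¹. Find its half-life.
t½ = ln(2)/λ = 69.31 hours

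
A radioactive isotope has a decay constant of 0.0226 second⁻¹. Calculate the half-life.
t½ = ln(2)/λ = 30.67 seconds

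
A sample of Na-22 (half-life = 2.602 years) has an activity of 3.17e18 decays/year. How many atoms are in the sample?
N = A/λ = 1.19e19 atoms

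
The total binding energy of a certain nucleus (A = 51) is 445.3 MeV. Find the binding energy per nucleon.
B.E./A = 445.3/51 = 8.731 MeV/nucleon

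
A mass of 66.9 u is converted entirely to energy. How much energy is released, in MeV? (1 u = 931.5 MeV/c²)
E = mc² = 62320 MeV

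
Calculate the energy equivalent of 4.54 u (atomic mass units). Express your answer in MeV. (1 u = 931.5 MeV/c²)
E = mc² = 4229 MeV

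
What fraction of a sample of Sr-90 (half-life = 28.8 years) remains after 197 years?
N/N₀ = (1/2)^(t/t½) = 0.008727 = 0.873%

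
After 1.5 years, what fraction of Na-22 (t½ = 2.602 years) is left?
N/N₀ = (1/2)^(t/t½) = 0.6706 = 67.1%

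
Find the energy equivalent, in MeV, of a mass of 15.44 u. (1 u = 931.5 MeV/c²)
E = mc² = 14380 MeV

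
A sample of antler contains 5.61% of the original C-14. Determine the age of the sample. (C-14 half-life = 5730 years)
Age = t½ × log₂(1/ratio) = 23810 years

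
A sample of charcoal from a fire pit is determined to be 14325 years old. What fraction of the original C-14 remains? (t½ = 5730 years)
N/N₀ = (1/2)^(t/t½) = 0.1768 = 17.7%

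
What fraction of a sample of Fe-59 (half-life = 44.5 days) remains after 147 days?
N/N₀ = (1/2)^(t/t½) = 0.1013 = 10.1%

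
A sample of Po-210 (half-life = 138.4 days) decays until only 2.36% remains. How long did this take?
t = t½ × log₂(N₀/N) = 748.1 days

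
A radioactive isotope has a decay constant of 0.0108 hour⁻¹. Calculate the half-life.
t½ = ln(2)/λ = 64.18 hours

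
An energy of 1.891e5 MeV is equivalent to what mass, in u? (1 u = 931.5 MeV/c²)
m = E/c² = 203 u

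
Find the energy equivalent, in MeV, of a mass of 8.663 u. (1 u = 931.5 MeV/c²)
E = mc² = 8070 MeV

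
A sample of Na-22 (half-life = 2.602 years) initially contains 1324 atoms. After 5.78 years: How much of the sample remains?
N = N₀(1/2)^(t/t½) = 283.9 atoms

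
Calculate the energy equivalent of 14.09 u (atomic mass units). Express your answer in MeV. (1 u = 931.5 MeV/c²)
E = mc² = 13120 MeV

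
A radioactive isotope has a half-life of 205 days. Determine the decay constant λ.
λ = ln(2)/t½ = 0.003381 day⁻¹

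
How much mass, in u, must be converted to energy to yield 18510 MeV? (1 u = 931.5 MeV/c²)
m = E/c² = 19.87 u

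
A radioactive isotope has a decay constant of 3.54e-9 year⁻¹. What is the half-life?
t½ = ln(2)/λ = 1.958e8 years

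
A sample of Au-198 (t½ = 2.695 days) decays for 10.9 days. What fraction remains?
N/N₀ = (1/2)^(t/t½) = 0.0606 = 6.06%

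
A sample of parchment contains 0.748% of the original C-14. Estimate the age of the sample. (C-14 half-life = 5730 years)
Age = t½ × log₂(1/ratio) = 40470 years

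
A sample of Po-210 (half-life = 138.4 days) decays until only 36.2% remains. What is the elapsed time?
t = t½ × log₂(N₀/N) = 202.9 days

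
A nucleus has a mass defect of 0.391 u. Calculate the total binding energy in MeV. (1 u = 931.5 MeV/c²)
B.E. = Δm × 931.5 = 364.2 MeV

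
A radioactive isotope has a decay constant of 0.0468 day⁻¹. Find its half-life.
t½ = ln(2)/λ = 14.81 days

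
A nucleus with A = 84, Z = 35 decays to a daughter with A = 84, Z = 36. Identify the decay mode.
ΔA = 0, ΔZ = +1 ⇒ beta-minus decay (β⁻)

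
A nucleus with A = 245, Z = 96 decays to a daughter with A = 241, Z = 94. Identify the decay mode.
ΔA = -4, ΔZ = -2 ⇒ alpha decay (α)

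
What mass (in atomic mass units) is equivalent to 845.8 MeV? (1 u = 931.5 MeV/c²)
m = E/c² = 0.908 u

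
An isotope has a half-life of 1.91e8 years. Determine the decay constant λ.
λ = ln(2)/t½ = 3.629e-9 year⁻¹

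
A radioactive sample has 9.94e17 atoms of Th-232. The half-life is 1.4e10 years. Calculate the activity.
A = λN = 4.921e7 decays/year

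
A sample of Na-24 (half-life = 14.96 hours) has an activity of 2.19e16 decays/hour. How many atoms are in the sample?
N = A/λ = 4.727e17 atoms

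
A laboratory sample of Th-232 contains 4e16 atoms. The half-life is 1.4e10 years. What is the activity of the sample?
A = λN = 1.98e6 decays/year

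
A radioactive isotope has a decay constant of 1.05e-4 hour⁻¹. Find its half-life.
t½ = ln(2)/λ = 6601 hours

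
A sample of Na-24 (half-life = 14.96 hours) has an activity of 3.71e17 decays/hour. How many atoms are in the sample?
N = A/λ = 8.007e18 atoms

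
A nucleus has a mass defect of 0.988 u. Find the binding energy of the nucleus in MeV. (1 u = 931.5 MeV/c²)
B.E. = Δm × 931.5 = 920.3 MeV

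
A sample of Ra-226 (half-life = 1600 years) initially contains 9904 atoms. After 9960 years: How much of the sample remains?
N = N₀(1/2)^(t/t½) = 132.4 atoms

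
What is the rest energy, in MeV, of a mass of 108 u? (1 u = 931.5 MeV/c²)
E = mc² = 1.006e5 MeV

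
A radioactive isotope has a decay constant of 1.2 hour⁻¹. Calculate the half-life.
t½ = ln(2)/λ = 0.5776 hours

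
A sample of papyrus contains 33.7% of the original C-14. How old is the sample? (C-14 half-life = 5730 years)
Age = t½ × log₂(1/ratio) = 8991 years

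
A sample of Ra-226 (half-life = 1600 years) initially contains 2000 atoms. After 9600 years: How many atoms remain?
N = N₀(1/2)^(t/t½) = 31.25 atoms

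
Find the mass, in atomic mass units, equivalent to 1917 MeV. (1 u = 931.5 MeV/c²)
m = E/c² = 2.058 u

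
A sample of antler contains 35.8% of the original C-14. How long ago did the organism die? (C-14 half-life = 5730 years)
Age = t½ × log₂(1/ratio) = 8492 years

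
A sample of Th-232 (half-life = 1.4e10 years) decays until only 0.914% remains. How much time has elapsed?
t = t½ × log₂(N₀/N) = 9.483e10 years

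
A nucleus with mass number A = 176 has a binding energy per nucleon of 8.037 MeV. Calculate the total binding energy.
B.E. = 8.037 × 176 = 1415 MeV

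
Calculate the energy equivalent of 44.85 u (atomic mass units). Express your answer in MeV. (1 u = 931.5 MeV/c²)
E = mc² = 41780 MeV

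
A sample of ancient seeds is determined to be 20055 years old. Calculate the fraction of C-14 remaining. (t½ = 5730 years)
N/N₀ = (1/2)^(t/t½) = 0.08839 = 8.84%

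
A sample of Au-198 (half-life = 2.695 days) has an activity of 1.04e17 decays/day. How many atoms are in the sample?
N = A/λ = 4.044e17 atoms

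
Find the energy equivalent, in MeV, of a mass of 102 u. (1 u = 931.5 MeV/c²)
E = mc² = 95010 MeV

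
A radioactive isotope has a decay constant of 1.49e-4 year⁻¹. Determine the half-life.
t½ = ln(2)/λ = 4652 years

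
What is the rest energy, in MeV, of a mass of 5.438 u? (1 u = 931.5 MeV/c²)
E = mc² = 5065 MeV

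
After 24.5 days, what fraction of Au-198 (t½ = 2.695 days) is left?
N/N₀ = (1/2)^(t/t½) = 0.001834 = 0.183%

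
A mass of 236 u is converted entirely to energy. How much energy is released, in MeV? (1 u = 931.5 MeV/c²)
E = mc² = 2.198e5 MeV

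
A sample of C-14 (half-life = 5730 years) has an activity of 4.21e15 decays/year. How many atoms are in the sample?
N = A/λ = 3.48e19 atoms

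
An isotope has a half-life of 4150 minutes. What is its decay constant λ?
λ = ln(2)/t½ = 1.67e-4 minute⁻¹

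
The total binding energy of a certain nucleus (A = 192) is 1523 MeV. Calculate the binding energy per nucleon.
B.E./A = 1523/192 = 7.932 MeV/nucleon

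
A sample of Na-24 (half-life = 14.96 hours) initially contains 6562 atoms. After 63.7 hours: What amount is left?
N = N₀(1/2)^(t/t½) = 343 atoms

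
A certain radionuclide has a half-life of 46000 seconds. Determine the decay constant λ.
λ = ln(2)/t½ = 1.507e-5 second⁻¹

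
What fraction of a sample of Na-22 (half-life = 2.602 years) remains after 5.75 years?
N/N₀ = (1/2)^(t/t½) = 0.2162 = 21.6%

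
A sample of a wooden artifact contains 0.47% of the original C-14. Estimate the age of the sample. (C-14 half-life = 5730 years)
Age = t½ × log₂(1/ratio) = 44310 years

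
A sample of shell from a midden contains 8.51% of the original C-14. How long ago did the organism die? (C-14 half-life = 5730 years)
Age = t½ × log₂(1/ratio) = 20370 years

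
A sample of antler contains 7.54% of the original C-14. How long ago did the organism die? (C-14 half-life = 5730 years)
Age = t½ × log₂(1/ratio) = 21370 years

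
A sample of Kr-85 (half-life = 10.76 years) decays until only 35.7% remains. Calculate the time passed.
t = t½ × log₂(N₀/N) = 15.99 years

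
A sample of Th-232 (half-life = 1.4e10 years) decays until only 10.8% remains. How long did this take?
t = t½ × log₂(N₀/N) = 4.495e10 years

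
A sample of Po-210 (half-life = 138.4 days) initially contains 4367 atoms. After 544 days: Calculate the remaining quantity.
N = N₀(1/2)^(t/t½) = 286.4 atoms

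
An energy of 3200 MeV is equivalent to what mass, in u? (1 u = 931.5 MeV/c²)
m = E/c² = 3.435 u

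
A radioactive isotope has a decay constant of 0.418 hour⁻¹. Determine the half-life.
t½ = ln(2)/λ = 1.658 hours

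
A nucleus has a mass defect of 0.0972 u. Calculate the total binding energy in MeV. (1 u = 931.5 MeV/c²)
B.E. = Δm × 931.5 = 90.54 MeV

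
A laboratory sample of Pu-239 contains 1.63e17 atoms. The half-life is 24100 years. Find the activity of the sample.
A = λN = 4.688e12 decays/year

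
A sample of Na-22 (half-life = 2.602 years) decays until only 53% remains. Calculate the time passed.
t = t½ × log₂(N₀/N) = 2.383 years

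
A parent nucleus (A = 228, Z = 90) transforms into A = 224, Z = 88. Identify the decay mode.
ΔA = -4, ΔZ = -2 ⇒ alpha decay (α)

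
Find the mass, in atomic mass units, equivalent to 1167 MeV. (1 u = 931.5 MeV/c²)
m = E/c² = 1.253 u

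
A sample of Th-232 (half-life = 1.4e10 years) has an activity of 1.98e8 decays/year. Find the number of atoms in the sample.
N = A/λ = 3.999e18 atoms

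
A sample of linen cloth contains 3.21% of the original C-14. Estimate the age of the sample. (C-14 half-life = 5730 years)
Age = t½ × log₂(1/ratio) = 28430 years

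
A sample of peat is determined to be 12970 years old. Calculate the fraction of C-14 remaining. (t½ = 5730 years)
N/N₀ = (1/2)^(t/t½) = 0.2083 = 20.8%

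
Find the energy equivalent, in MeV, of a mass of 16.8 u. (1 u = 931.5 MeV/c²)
E = mc² = 15650 MeV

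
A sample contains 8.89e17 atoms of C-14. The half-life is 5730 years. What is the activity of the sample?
A = λN = 1.075e14 decays/year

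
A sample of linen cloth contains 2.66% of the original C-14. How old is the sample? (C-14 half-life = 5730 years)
Age = t½ × log₂(1/ratio) = 29980 years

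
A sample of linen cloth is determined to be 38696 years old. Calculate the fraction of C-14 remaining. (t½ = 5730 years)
N/N₀ = (1/2)^(t/t½) = 0.00927 = 0.927%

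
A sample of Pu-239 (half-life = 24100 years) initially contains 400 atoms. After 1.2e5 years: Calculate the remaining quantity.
N = N₀(1/2)^(t/t½) = 12.68 atoms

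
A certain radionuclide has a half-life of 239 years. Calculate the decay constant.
λ = ln(2)/t½ = 0.0029 year⁻¹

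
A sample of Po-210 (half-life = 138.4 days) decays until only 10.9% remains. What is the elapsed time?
t = t½ × log₂(N₀/N) = 442.5 days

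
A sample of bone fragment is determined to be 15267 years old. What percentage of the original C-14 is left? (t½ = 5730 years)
N/N₀ = (1/2)^(t/t½) = 0.1577 = 15.8%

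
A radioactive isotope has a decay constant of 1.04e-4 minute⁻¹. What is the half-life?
t½ = ln(2)/λ = 6665 minutes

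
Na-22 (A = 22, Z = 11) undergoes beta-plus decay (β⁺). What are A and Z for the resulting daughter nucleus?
Daughter: A = 22, Z = 10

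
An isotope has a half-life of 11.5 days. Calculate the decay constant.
λ = ln(2)/t½ = 0.06027 day⁻¹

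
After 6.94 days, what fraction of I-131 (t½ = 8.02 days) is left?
N/N₀ = (1/2)^(t/t½) = 0.5489 = 54.9%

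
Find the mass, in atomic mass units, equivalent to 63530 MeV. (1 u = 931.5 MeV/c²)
m = E/c² = 68.2 u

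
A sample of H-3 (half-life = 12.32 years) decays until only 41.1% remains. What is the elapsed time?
t = t½ × log₂(N₀/N) = 15.8 years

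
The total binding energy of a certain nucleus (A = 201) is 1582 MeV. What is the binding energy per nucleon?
B.E./A = 1582/201 = 7.871 MeV/nucleon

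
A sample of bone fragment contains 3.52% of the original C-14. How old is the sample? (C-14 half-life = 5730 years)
Age = t½ × log₂(1/ratio) = 27670 years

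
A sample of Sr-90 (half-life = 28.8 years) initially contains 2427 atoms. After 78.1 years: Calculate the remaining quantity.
N = N₀(1/2)^(t/t½) = 370.5 atoms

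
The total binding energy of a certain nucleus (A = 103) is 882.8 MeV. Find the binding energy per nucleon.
B.E./A = 882.8/103 = 8.571 MeV/nucleon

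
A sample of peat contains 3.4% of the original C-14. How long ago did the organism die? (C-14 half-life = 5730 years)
Age = t½ × log₂(1/ratio) = 27950 years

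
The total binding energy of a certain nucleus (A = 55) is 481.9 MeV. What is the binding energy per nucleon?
B.E./A = 481.9/55 = 8.762 MeV/nucleon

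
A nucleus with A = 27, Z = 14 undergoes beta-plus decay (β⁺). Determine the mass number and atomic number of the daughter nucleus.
Daughter: A = 27, Z = 13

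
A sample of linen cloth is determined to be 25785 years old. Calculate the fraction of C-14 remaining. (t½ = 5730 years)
N/N₀ = (1/2)^(t/t½) = 0.04419 = 4.42%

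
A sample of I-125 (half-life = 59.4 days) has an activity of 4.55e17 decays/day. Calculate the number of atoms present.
N = A/λ = 3.899e19 atoms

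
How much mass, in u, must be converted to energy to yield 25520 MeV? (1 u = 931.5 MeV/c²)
m = E/c² = 27.4 u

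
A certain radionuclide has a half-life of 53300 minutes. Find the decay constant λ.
λ = ln(2)/t½ = 1.3e-5 minute⁻¹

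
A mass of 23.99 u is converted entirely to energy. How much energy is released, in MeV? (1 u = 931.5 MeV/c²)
E = mc² = 22350 MeV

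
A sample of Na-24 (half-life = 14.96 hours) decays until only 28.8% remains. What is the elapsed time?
t = t½ × log₂(N₀/N) = 26.87 hours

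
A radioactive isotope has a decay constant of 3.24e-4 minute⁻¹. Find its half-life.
t½ = ln(2)/λ = 2139 minutes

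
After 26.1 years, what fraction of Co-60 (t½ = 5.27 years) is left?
N/N₀ = (1/2)^(t/t½) = 0.03229 = 3.23%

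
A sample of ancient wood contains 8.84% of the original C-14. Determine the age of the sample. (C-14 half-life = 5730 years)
Age = t½ × log₂(1/ratio) = 20050 years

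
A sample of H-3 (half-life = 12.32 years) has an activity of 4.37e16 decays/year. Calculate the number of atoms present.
N = A/λ = 7.767e17 atoms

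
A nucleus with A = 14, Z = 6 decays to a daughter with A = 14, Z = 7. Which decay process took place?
ΔA = 0, ΔZ = +1 ⇒ beta-minus decay (β⁻)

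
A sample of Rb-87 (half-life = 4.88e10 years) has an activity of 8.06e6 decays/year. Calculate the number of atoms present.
N = A/λ = 5.675e17 atoms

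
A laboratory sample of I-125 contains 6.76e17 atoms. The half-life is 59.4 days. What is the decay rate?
A = λN = 7.888e15 decays/day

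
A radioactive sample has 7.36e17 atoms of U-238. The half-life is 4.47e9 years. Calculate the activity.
A = λN = 1.141e8 decays/year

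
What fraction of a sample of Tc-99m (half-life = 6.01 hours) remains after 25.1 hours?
N/N₀ = (1/2)^(t/t½) = 0.05531 = 5.53%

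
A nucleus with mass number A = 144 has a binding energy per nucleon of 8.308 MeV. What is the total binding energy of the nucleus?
B.E. = 8.308 × 144 = 1196 MeV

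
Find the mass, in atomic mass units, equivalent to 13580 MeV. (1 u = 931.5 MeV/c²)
m = E/c² = 14.58 u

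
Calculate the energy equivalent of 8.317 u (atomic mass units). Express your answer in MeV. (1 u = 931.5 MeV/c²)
E = mc² = 7747 MeV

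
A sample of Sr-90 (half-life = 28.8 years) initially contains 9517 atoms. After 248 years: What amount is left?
N = N₀(1/2)^(t/t½) = 24.34 atoms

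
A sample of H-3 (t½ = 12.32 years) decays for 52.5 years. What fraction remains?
N/N₀ = (1/2)^(t/t½) = 0.05214 = 5.21%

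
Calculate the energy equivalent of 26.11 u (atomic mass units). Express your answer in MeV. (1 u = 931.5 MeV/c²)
E = mc² = 24320 MeV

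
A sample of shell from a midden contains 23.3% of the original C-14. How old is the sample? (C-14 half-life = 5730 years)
Age = t½ × log₂(1/ratio) = 12040 years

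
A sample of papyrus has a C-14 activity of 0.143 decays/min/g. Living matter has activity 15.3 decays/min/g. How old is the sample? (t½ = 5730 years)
Age = t½ × log₂(A₀/A) = 38630 years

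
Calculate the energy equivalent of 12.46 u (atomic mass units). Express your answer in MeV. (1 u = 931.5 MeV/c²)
E = mc² = 11610 MeV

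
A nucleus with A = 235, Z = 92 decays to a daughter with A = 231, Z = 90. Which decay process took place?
ΔA = -4, ΔZ = -2 ⇒ alpha decay (α)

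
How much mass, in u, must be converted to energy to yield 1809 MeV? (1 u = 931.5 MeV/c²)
m = E/c² = 1.942 u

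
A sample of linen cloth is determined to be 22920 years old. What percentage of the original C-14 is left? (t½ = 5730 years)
N/N₀ = (1/2)^(t/t½) = 0.0625 = 6.25%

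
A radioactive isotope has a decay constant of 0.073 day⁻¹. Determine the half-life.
t½ = ln(2)/λ = 9.495 days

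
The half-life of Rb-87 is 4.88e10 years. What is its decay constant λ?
λ = ln(2)/t½ = 1.42e-11 year⁻¹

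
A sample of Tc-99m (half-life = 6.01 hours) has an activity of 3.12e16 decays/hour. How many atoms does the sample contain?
N = A/λ = 2.705e17 atoms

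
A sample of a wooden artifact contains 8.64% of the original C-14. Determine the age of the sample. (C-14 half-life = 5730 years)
Age = t½ × log₂(1/ratio) = 20240 years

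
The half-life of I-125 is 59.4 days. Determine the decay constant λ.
λ = ln(2)/t½ = 0.01167 day⁻¹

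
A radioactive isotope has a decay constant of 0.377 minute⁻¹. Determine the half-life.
t½ = ln(2)/λ = 1.839 minutes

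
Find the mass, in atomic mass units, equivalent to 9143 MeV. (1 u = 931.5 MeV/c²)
m = E/c² = 9.815 u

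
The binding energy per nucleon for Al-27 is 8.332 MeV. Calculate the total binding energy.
B.E. = 8.332 × 27 = 225 MeV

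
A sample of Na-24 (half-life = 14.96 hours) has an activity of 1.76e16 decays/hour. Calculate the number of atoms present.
N = A/λ = 3.799e17 atoms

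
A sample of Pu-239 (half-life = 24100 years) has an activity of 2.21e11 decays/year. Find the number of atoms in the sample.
N = A/λ = 7.684e15 atoms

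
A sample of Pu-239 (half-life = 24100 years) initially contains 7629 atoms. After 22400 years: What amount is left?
N = N₀(1/2)^(t/t½) = 4006 atoms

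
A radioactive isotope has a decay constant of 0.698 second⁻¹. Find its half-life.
t½ = ln(2)/λ = 0.993 seconds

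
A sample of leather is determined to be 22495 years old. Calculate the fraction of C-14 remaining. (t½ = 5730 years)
N/N₀ = (1/2)^(t/t½) = 0.0658 = 6.58%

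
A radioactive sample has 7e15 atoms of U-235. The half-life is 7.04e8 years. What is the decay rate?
A = λN = 6.892e6 decays/year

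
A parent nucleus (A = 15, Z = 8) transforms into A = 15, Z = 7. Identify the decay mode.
ΔA = 0, ΔZ = -1 ⇒ beta-plus decay (β⁺) or electron capture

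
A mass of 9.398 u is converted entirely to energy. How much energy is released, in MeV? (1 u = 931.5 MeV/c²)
E = mc² = 8754 MeV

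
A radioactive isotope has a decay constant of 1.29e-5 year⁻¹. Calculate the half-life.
t½ = ln(2)/λ = 53730 years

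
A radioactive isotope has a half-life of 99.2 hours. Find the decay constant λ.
λ = ln(2)/t½ = 0.006987 hour⁻¹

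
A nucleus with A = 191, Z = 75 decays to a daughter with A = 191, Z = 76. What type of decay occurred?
ΔA = 0, ΔZ = +1 ⇒ beta-minus decay (β⁻)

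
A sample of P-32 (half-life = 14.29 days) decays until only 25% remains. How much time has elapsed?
t = t½ × log₂(N₀/N) = 28.58 days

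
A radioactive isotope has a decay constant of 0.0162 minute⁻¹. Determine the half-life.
t½ = ln(2)/λ = 42.79 minutes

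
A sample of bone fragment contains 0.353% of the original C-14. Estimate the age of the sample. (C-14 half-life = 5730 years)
Age = t½ × log₂(1/ratio) = 46680 years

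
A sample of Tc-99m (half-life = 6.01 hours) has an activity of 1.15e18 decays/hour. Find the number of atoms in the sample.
N = A/λ = 9.971e18 atoms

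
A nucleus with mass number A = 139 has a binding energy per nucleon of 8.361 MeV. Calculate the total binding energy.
B.E. = 8.361 × 139 = 1162 MeV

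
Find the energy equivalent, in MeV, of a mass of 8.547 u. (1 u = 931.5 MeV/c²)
E = mc² = 7962 MeV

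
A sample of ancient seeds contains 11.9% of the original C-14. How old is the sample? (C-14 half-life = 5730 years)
Age = t½ × log₂(1/ratio) = 17600 years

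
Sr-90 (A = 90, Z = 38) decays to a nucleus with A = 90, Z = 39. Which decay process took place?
ΔA = 0, ΔZ = +1 ⇒ beta-minus decay (β⁻)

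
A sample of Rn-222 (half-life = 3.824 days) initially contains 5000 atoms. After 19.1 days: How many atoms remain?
N = N₀(1/2)^(t/t½) = 156.8 atoms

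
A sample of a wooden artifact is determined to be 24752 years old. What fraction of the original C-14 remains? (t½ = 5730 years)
N/N₀ = (1/2)^(t/t½) = 0.05008 = 5.01%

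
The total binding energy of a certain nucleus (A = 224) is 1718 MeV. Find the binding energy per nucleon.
B.E./A = 1718/224 = 7.67 MeV/nucleon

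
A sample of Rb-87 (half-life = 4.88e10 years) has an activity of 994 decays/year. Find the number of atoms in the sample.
N = A/λ = 6.998e13 atoms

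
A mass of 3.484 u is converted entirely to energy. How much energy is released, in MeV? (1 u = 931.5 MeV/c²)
E = mc² = 3245 MeV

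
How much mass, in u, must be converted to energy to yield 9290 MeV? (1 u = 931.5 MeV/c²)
m = E/c² = 9.973 u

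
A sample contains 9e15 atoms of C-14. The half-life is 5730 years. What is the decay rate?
A = λN = 1.089e12 decays/year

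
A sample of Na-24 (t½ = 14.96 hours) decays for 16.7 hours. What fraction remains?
N/N₀ = (1/2)^(t/t½) = 0.4613 = 46.1%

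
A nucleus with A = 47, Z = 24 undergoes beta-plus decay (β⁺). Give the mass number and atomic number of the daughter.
Daughter: A = 47, Z = 23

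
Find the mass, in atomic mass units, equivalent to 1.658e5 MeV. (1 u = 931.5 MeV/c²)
m = E/c² = 178 u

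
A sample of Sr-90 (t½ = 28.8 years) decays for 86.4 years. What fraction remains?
N/N₀ = (1/2)^(t/t½) = 0.125 = 12.5%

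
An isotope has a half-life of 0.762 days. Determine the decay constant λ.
λ = ln(2)/t½ = 0.9096 day⁻¹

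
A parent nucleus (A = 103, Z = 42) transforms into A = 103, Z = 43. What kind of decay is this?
ΔA = 0, ΔZ = +1 ⇒ beta-minus decay (β⁻)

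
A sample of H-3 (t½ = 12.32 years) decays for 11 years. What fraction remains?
N/N₀ = (1/2)^(t/t½) = 0.5385 = 53.9%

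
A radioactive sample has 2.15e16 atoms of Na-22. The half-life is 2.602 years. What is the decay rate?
A = λN = 5.727e15 decays/year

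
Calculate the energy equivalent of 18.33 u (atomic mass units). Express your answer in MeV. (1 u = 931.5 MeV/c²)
E = mc² = 17070 MeV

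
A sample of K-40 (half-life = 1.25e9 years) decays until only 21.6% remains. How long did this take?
t = t½ × log₂(N₀/N) = 2.764e9 years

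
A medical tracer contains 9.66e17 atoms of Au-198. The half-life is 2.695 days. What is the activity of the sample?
A = λN = 2.485e17 decays/day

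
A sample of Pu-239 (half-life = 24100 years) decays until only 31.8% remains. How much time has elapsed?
t = t½ × log₂(N₀/N) = 39830 years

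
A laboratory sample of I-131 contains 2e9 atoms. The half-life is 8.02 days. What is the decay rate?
A = λN = 1.729e8 decays/day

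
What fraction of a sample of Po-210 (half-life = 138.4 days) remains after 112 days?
N/N₀ = (1/2)^(t/t½) = 0.5707 = 57.1%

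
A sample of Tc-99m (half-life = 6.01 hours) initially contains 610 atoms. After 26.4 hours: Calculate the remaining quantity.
N = N₀(1/2)^(t/t½) = 29.04 atoms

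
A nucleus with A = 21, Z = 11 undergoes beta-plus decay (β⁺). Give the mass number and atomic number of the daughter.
Daughter: A = 21, Z = 10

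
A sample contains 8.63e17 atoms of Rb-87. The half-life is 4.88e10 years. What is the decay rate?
A = λN = 1.226e7 decays/year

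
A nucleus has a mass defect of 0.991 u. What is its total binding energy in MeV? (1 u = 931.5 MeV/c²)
B.E. = Δm × 931.5 = 923.1 MeV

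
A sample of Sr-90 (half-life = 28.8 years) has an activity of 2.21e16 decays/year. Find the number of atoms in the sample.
N = A/λ = 9.182e17 atoms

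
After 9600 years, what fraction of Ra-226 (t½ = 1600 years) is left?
N/N₀ = (1/2)^(t/t½) = 0.01562 = 1.56%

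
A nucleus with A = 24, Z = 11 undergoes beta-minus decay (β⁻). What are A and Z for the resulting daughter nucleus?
Daughter: A = 24, Z = 12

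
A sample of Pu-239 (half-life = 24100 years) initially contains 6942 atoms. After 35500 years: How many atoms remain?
N = N₀(1/2)^(t/t½) = 2501 atoms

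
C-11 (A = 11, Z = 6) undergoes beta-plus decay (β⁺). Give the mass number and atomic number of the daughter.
Daughter: A = 11, Z = 5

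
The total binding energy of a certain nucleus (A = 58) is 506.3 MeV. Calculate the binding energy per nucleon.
B.E./A = 506.3/58 = 8.729 MeV/nucleon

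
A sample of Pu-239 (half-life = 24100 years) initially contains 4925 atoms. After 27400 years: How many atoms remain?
N = N₀(1/2)^(t/t½) = 2240 atoms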